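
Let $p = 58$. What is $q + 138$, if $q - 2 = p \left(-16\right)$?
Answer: $-788$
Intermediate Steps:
$q = -926$ ($q = 2 + 58 \left(-16\right) = 2 - 928 = -926$)
$q + 138 = -926 + 138 = -788$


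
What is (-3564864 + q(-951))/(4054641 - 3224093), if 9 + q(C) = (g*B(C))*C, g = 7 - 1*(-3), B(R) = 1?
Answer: -3574383/830548 ≈ -4.3036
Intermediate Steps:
g = 10 (g = 7 + 3 = 10)
q(C) = -9 + 10*C (q(C) = -9 + (10*1)*C = -9 + 10*C)
(-3564864 + q(-951))/(4054641 - 3224093) = (-3564864 + (-9 + 10*(-951)))/(4054641 - 3224093) = (-3564864 + (-9 - 9510))/830548 = (-3564864 - 9519)*(1/830548) = -3574383*1/830548 = -3574383/830548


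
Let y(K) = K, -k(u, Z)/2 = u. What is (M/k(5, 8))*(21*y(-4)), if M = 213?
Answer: 8946/5 ≈ 1789.2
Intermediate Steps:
k(u, Z) = -2*u
(M/k(5, 8))*(21*y(-4)) = (213/((-2*5)))*(21*(-4)) = (213/(-10))*(-84) = (213*(-⅒))*(-84) = -213/10*(-84) = 8946/5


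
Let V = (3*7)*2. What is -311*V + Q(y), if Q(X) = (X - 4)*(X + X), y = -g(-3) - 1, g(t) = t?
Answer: -13070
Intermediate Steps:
V = 42 (V = 21*2 = 42)
y = 2 (y = -1*(-3) - 1 = 3 - 1 = 2)
Q(X) = 2*X*(-4 + X) (Q(X) = (-4 + X)*(2*X) = 2*X*(-4 + X))
-311*V + Q(y) = -311*42 + 2*2*(-4 + 2) = -13062 + 2*2*(-2) = -13062 - 8 = -13070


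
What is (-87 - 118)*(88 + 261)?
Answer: -71545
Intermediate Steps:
(-87 - 118)*(88 + 261) = -205*349 = -71545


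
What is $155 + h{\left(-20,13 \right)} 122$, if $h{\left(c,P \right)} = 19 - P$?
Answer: $887$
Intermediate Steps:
$155 + h{\left(-20,13 \right)} 122 = 155 + \left(19 - 13\right) 122 = 155 + 6 \cdot 122 = 155 + 732 = 887$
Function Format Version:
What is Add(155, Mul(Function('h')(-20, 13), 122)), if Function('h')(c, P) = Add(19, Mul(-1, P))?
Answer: 887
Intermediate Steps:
Add(155, Mul(Function('h')(-20, 13), 122)) = Add(155, Mul(Add(19, Mul(-1, 13)), 122)) = Add(155, Mul(Add(19, -13), 122)) = Add(155, Mul(6, 122)) = Add(155, 732) = 887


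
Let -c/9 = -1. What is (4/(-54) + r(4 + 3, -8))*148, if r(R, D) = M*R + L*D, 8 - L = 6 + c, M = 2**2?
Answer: 335368/27 ≈ 12421.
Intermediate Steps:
c = 9 (c = -9*(-1) = 9)
M = 4
L = -7 (L = 8 - (6 + 9) = 8 - 1*15 = 8 - 15 = -7)
r(R, D) = -7*D + 4*R (r(R, D) = 4*R - 7*D = -7*D + 4*R)
(4/(-54) + r(4 + 3, -8))*148 = (4/(-54) + (-7*(-8) + 4*(4 + 3)))*148 = (4*(-1/54) + (56 + 4*7))*148 = (-2/27 + (56 + 28))*148 = (-2/27 + 84)*148 = (2266/27)*148 = 335368/27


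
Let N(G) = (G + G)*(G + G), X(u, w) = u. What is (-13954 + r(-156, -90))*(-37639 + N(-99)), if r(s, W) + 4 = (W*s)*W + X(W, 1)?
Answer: -1999519120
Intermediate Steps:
N(G) = 4*G² (N(G) = (2*G)*(2*G) = 4*G²)
r(s, W) = -4 + W + s*W² (r(s, W) = -4 + ((W*s)*W + W) = -4 + (s*W² + W) = -4 + (W + s*W²) = -4 + W + s*W²)
(-13954 + r(-156, -90))*(-37639 + N(-99)) = (-13954 + (-4 - 90 - 156*(-90)²))*(-37639 + 4*(-99)²) = (-13954 + (-4 - 90 - 156*8100))*(-37639 + 4*9801) = (-13954 + (-4 - 90 - 1263600))*(-37639 + 39204) = (-13954 - 1263694)*1565 = -1277648*1565 = -1999519120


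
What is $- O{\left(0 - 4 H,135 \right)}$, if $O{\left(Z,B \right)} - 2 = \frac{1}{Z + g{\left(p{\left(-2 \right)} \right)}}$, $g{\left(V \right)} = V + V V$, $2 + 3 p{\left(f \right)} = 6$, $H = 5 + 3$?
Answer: $- \frac{511}{260} \approx -1.9654$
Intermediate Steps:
$H = 8$
$p{\left(f \right)} = \frac{4}{3}$ ($p{\left(f \right)} = - \frac{2}{3} + \frac{1}{3} \cdot 6 = - \frac{2}{3} + 2 = \frac{4}{3}$)
$g{\left(V \right)} = V + V^{2}$
$O{\left(Z,B \right)} = 2 + \frac{1}{\frac{28}{9} + Z}$ ($O{\left(Z,B \right)} = 2 + \frac{1}{Z + \frac{4 \left(1 + \frac{4}{3}\right)}{3}} = 2 + \frac{1}{Z + \frac{4}{3} \cdot \frac{7}{3}} = 2 + \frac{1}{Z + \frac{28}{9}} = 2 + \frac{1}{\frac{28}{9} + Z}$)
$- O{\left(0 - 4 H,135 \right)} = - \frac{65 + 18 \left(0 - 32\right)}{28 + 9 \left(0 - 32\right)} = - \frac{65 + 18 \left(-32\right)}{28 + 9 \left(-32\right)} = - \frac{65 - 576}{28 - 288} = - \frac{-511}{-260} = - \frac{\left(-1\right) \left(-511\right)}{260} = \left(-1\right) \frac{511}{260} = - \frac{511}{260}$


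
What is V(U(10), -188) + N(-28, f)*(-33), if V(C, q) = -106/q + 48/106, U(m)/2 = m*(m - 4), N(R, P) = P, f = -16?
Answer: 2635561/4982 ≈ 529.02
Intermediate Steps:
U(m) = 2*m*(-4 + m) (U(m) = 2*(m*(m - 4)) = 2*(m*(-4 + m)) = 2*m*(-4 + m))
V(C, q) = 24/53 - 106/q (V(C, q) = -106/q + 48*(1/106) = -106/q + 24/53 = 24/53 - 106/q)
V(U(10), -188) + N(-28, f)*(-33) = (24/53 - 106/(-188)) - 16*(-33) = (24/53 - 106*(-1/188)) + 528 = (24/53 + 53/94) + 528 = 5065/4982 + 528 = 2635561/4982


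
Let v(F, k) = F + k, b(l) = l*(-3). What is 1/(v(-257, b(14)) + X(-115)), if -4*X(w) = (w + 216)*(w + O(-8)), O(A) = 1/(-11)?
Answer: 22/57355 ≈ 0.00038358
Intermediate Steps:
O(A) = -1/11
X(w) = -(216 + w)*(-1/11 + w)/4 (X(w) = -(w + 216)*(w - 1/11)/4 = -(216 + w)*(-1/11 + w)/4)
b(l) = -3*l
1/(v(-257, b(14)) + X(-115)) = 1/((-257 - 3*14) + (54/11 - 2375/44*(-115) - ¼*(-115)²)) = 1/((-257 - 42) + (54/11 + 273125/44 - ¼*13225)) = 1/(-299 + (54/11 + 273125/44 - 13225/4)) = 1/(-299 + 63933/22) = 1/(57355/22) = 22/57355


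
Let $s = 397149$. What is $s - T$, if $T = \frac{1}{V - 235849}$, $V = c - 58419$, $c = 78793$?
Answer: $\frac{85575680776}{215475} \approx 3.9715 \cdot 10^{5}$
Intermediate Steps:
$V = 20374$ ($V = 78793 - 58419 = 20374$)
$T = - \frac{1}{215475}$ ($T = \frac{1}{20374 - 235849} = \frac{1}{-215475} = - \frac{1}{215475} \approx -4.6409 \cdot 10^{-6}$)
$s - T = 397149 - - \frac{1}{215475} = 397149 + \frac{1}{215475} = \frac{85575680776}{215475}$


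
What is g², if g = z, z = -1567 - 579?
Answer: 4605316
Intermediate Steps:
z = -2146
g = -2146
g² = (-2146)² = 4605316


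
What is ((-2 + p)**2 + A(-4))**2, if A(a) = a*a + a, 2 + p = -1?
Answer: 1369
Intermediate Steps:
p = -3 (p = -2 - 1 = -3)
A(a) = a + a**2 (A(a) = a**2 + a = a + a**2)
((-2 + p)**2 + A(-4))**2 = ((-2 - 3)**2 - 4*(1 - 4))**2 = ((-5)**2 - 4*(-3))**2 = (25 + 12)**2 = 37**2 = 1369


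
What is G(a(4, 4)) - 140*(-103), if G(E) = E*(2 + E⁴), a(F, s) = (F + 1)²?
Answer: 9780095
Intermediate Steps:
a(F, s) = (1 + F)²
G(a(4, 4)) - 140*(-103) = (1 + 4)²*(2 + ((1 + 4)²)⁴) - 140*(-103) = 5²*(2 + (5²)⁴) + 14420 = 25*(2 + 25⁴) + 14420 = 25*(2 + 390625) + 14420 = 25*390627 + 14420 = 9765675 + 14420 = 9780095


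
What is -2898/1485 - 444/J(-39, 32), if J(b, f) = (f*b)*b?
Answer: -145793/74360 ≈ -1.9606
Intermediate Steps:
J(b, f) = f*b**2 (J(b, f) = (b*f)*b = f*b**2)
-2898/1485 - 444/J(-39, 32) = -2898/1485 - 444/(32*(-39)**2) = -2898*1/1485 - 444/(32*1521) = -322/165 - 444/48672 = -322/165 - 444*1/48672 = -322/165 - 37/4056 = -145793/74360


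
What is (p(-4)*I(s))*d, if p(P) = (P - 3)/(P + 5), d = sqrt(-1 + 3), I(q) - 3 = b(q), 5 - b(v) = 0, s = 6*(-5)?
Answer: -56*sqrt(2) ≈ -79.196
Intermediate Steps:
s = -30
b(v) = 5 (b(v) = 5 - 1*0 = 5 + 0 = 5)
I(q) = 8 (I(q) = 3 + 5 = 8)
d = sqrt(2) ≈ 1.4142
p(P) = (-3 + P)/(5 + P)
(p(-4)*I(s))*d = (((-3 - 4)/(5 - 4))*8)*sqrt(2) = ((-7/1)*8)*sqrt(2) = ((1*(-7))*8)*sqrt(2) = (-7*8)*sqrt(2) = -56*sqrt(2)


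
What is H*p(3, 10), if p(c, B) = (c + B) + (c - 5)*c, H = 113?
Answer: 791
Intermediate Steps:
p(c, B) = B + c + c*(-5 + c) (p(c, B) = (B + c) + (-5 + c)*c = (B + c) + c*(-5 + c) = B + c + c*(-5 + c))
H*p(3, 10) = 113*(10 + 3² - 4*3) = 113*(10 + 9 - 12) = 113*7 = 791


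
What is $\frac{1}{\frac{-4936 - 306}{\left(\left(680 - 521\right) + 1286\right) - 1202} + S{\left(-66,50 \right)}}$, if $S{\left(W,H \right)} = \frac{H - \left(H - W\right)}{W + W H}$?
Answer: $- \frac{4131}{89033} \approx -0.046399$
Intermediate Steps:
$S{\left(W,H \right)} = \frac{W}{W + H W}$
$\frac{1}{\frac{-4936 - 306}{\left(\left(680 - 521\right) + 1286\right) - 1202} + S{\left(-66,50 \right)}} = \frac{1}{\frac{-4936 - 306}{\left(\left(680 - 521\right) + 1286\right) - 1202} + \frac{1}{1 + 50}} = \frac{1}{- \frac{5242}{\left(159 + 1286\right) - 1202} + \frac{1}{51}} = \frac{1}{- \frac{5242}{1445 - 1202} + \frac{1}{51}} = \frac{1}{- \frac{5242}{243} + \frac{1}{51}} = \frac{1}{- \frac{89033}{4131}} = - \frac{4131}{89033}$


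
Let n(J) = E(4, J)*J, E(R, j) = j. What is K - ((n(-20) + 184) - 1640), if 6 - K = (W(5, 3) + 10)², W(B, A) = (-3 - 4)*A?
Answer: 941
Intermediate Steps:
n(J) = J² (n(J) = J*J = J²)
W(B, A) = -7*A
K = -115 (K = 6 - (-7*3 + 10)² = 6 - (-21 + 10)² = 6 - 1*(-11)² = 6 - 1*121 = 6 - 121 = -115)
K - ((n(-20) + 184) - 1640) = -115 - (((-20)² + 184) - 1640) = -115 - ((400 + 184) - 1640) = -115 - (584 - 1640) = -115 - 1*(-1056) = -115 + 1056 = 941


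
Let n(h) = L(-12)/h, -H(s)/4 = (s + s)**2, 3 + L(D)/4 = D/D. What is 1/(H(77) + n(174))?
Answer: -87/8253172 ≈ -1.0541e-5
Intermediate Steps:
L(D) = -8 (L(D) = -12 + 4*(D/D) = -12 + 4*1 = -12 + 4 = -8)
H(s) = -16*s**2 (H(s) = -4*(s + s)**2 = -4*4*s**2 = -16*s**2)
n(h) = -8/h
1/(H(77) + n(174)) = 1/(-16*77**2 - 8/174) = 1/(-16*5929 - 8*1/174) = 1/(-94864 - 4/87) = 1/(-8253172/87) = -87/8253172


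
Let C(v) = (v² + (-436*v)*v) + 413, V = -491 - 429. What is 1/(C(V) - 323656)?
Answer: -1/368507243 ≈ -2.7137e-9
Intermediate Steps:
V = -920
C(v) = 413 - 435*v² (C(v) = (v² - 436*v²) + 413 = -435*v² + 413 = 413 - 435*v²)
1/(C(V) - 323656) = 1/((413 - 435*(-920)²) - 323656) = 1/((413 - 435*846400) - 323656) = 1/((413 - 368184000) - 323656) = 1/(-368183587 - 323656) = 1/(-368507243) = -1/368507243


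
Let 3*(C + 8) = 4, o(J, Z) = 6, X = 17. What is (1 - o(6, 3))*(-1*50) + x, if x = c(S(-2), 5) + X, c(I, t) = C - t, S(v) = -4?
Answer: 766/3 ≈ 255.33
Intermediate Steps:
C = -20/3 (C = -8 + (1/3)*4 = -8 + 4/3 = -20/3 ≈ -6.6667)
c(I, t) = -20/3 - t
x = 16/3 (x = (-20/3 - 1*5) + 17 = (-20/3 - 5) + 17 = -35/3 + 17 = 16/3 ≈ 5.3333)
(1 - o(6, 3))*(-1*50) + x = (1 - 1*6)*(-1*50) + 16/3 = (1 - 6)*(-50) + 16/3 = -5*(-50) + 16/3 = 250 + 16/3 = 766/3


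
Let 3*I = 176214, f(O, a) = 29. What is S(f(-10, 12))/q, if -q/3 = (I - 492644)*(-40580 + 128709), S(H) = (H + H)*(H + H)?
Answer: 1682/57359552811 ≈ 2.9324e-8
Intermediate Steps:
I = 58738 (I = (1/3)*176214 = 58738)
S(H) = 4*H**2 (S(H) = (2*H)*(2*H) = 4*H**2)
q = 114719105622 (q = -3*(58738 - 492644)*(-40580 + 128709) = -(-1301718)*88129 = -3*(-38239701874) = 114719105622)
S(f(-10, 12))/q = (4*29**2)/114719105622 = (4*841)*(1/114719105622) = 3364*(1/114719105622) = 1682/57359552811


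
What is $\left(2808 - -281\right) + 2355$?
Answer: $5444$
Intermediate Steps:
$\left(2808 - -281\right) + 2355 = \left(2808 + \left(-946 + 1227\right)\right) + 2355 = \left(2808 + 281\right) + 2355 = 3089 + 2355 = 5444$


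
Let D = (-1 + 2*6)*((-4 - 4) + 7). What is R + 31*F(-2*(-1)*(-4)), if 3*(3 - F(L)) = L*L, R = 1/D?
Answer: -18758/33 ≈ -568.42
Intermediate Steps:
D = -11 (D = (-1 + 12)*(-8 + 7) = 11*(-1) = -11)
R = -1/11 (R = 1/(-11) = -1/11 ≈ -0.090909)
F(L) = 3 - L**2/3 (F(L) = 3 - L*L/3 = 3 - L**2/3)
R + 31*F(-2*(-1)*(-4)) = -1/11 + 31*(3 - (-2*(-1)*(-4))**2/3) = -1/11 + 31*(3 - (2*(-4))**2/3) = -1/11 + 31*(3 - 1/3*(-8)**2) = -1/11 + 31*(3 - 1/3*64) = -1/11 + 31*(3 - 64/3) = -1/11 + 31*(-55/3) = -1/11 - 1705/3 = -18758/33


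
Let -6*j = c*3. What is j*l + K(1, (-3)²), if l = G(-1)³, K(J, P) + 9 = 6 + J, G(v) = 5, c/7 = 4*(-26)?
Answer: 45498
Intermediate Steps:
c = -728 (c = 7*(4*(-26)) = 7*(-104) = -728)
K(J, P) = -3 + J (K(J, P) = -9 + (6 + J) = -3 + J)
l = 125 (l = 5³ = 125)
j = 364 (j = -(-364)*3/3 = -⅙*(-2184) = 364)
j*l + K(1, (-3)²) = 364*125 + (-3 + 1) = 45500 - 2 = 45498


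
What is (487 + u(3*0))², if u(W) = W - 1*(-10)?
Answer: 247009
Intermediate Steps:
u(W) = 10 + W (u(W) = W + 10 = 10 + W)
(487 + u(3*0))² = (487 + (10 + 3*0))² = (487 + (10 + 0))² = (487 + 10)² = 497² = 247009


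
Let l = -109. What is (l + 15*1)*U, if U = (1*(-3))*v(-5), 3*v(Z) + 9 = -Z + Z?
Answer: -846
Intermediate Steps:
v(Z) = -3 (v(Z) = -3 + (-Z + Z)/3 = -3 + (⅓)*0 = -3 + 0 = -3)
U = 9 (U = (1*(-3))*(-3) = -3*(-3) = 9)
(l + 15*1)*U = (-109 + 15*1)*9 = (-109 + 15)*9 = -94*9 = -846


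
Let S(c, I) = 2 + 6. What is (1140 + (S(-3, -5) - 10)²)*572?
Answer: 654368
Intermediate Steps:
S(c, I) = 8
(1140 + (S(-3, -5) - 10)²)*572 = (1140 + (8 - 10)²)*572 = (1140 + (-2)²)*572 = (1140 + 4)*572 = 1144*572 = 654368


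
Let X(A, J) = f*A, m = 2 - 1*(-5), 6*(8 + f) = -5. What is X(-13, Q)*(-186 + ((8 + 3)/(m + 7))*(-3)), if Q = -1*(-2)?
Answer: -605631/28 ≈ -21630.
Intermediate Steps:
f = -53/6 (f = -8 + (⅙)*(-5) = -8 - ⅚ = -53/6 ≈ -8.8333)
m = 7 (m = 2 + 5 = 7)
Q = 2
X(A, J) = -53*A/6
X(-13, Q)*(-186 + ((8 + 3)/(m + 7))*(-3)) = (-53/6*(-13))*(-186 + ((8 + 3)/(7 + 7))*(-3)) = 689*(-186 + (11/14)*(-3))/6 = 689*(-186 - 33/14)/6 = (689/6)*(-2637/14) = -605631/28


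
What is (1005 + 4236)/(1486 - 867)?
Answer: 5241/619 ≈ 8.4669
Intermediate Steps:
(1005 + 4236)/(1486 - 867) = 5241/619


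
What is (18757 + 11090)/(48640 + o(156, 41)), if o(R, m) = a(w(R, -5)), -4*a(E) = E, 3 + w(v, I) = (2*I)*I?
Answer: 119388/194513 ≈ 0.61378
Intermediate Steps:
w(v, I) = -3 + 2*I**2 (w(v, I) = -3 + (2*I)*I = -3 + 2*I**2)
a(E) = -E/4
o(R, m) = -47/4 (o(R, m) = -(-3 + 2*(-5)**2)/4 = -(-3 + 2*25)/4 = -(-3 + 50)/4 = -1/4*47 = -47/4)
(18757 + 11090)/(48640 + o(156, 41)) = (18757 + 11090)/(48640 - 47/4) = 29847/(194513/4) = 29847*(4/194513) = 119388/194513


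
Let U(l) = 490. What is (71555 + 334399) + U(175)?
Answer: 406444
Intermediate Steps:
(71555 + 334399) + U(175) = (71555 + 334399) + 490 = 405954 + 490 = 406444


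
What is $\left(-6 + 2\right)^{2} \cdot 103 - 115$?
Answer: $1533$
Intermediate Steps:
$\left(-6 + 2\right)^{2} \cdot 103 - 115 = \left(-4\right)^{2} \cdot 103 - 115 = 16 \cdot 103 - 115 = 1648 - 115 = 1533$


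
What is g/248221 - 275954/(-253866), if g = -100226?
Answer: 21526802059/31507436193 ≈ 0.68323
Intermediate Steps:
g/248221 - 275954/(-253866) = -100226/248221 - 275954/(-253866) = -100226*1/248221 - 275954*(-1/253866) = -100226/248221 + 137977/126933 = 21526802059/31507436193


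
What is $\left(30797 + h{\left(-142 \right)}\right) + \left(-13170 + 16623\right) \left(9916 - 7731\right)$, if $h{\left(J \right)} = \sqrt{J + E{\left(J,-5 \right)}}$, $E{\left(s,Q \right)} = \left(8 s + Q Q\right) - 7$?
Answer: $7575602 + 6 i \sqrt{35} \approx 7.5756 \cdot 10^{6} + 35.496 i$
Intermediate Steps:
$E{\left(s,Q \right)} = -7 + Q^{2} + 8 s$ ($E{\left(s,Q \right)} = \left(8 s + Q^{2}\right) - 7 = \left(Q^{2} + 8 s\right) - 7 = -7 + Q^{2} + 8 s$)
$h{\left(J \right)} = \sqrt{18 + 9 J}$ ($h{\left(J \right)} = \sqrt{J + \left(-7 + \left(-5\right)^{2} + 8 J\right)} = \sqrt{J + \left(-7 + 25 + 8 J\right)} = \sqrt{J + \left(18 + 8 J\right)} = \sqrt{18 + 9 J}$)
$\left(30797 + h{\left(-142 \right)}\right) + \left(-13170 + 16623\right) \left(9916 - 7731\right) = \left(30797 + 3 \sqrt{2 - 142}\right) + \left(-13170 + 16623\right) \left(9916 - 7731\right) = \left(30797 + 3 \sqrt{-140}\right) + 3453 \cdot 2185 = \left(30797 + 3 \cdot 2 i \sqrt{35}\right) + 7544805 = \left(30797 + 6 i \sqrt{35}\right) + 7544805 = 7575602 + 6 i \sqrt{35}$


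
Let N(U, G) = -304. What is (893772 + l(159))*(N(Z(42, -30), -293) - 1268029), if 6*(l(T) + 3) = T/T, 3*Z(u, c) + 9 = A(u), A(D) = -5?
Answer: -6801581570795/6 ≈ -1.1336e+12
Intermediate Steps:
Z(u, c) = -14/3 (Z(u, c) = -3 + (1/3)*(-5) = -3 - 5/3 = -14/3)
l(T) = -17/6 (l(T) = -3 + (T/T)/6 = -3 + (1/6)*1 = -3 + 1/6 = -17/6)
(893772 + l(159))*(N(Z(42, -30), -293) - 1268029) = (893772 - 17/6)*(-304 - 1268029) = (5362615/6)*(-1268333) = -6801581570795/6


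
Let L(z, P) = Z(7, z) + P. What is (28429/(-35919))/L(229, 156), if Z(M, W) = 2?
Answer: -28429/5675202 ≈ -0.0050093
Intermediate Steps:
L(z, P) = 2 + P
(28429/(-35919))/L(229, 156) = (28429/(-35919))/(2 + 156) = (28429*(-1/35919))/158 = -28429/35919*1/158 = -28429/5675202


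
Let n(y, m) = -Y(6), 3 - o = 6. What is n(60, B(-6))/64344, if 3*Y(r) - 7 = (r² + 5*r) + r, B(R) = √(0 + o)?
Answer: -79/193032 ≈ -0.00040926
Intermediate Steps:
o = -3 (o = 3 - 1*6 = 3 - 6 = -3)
B(R) = I*√3 (B(R) = √(0 - 3) = √(-3) = I*√3)
Y(r) = 7/3 + 2*r + r²/3 (Y(r) = 7/3 + ((r² + 5*r) + r)/3 = 7/3 + (r² + 6*r)/3 = 7/3 + (2*r + r²/3) = 7/3 + 2*r + r²/3)
n(y, m) = -79/3 (n(y, m) = -(7/3 + 2*6 + (⅓)*6²) = -(7/3 + 12 + (⅓)*36) = -(7/3 + 12 + 12) = -1*79/3 = -79/3)
n(60, B(-6))/64344 = -79/3/64344 = -79/3*1/64344 = -79/193032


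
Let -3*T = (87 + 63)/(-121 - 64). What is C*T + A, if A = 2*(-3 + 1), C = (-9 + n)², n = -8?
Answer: 2742/37 ≈ 74.108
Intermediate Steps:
C = 289 (C = (-9 - 8)² = (-17)² = 289)
T = 10/37 (T = -(87 + 63)/(3*(-121 - 64)) = -50/(-185) = -50*(-1)/185 = -⅓*(-30/37) = 10/37 ≈ 0.27027)
A = -4 (A = 2*(-2) = -4)
C*T + A = 289*(10/37) - 4 = 2890/37 - 4 = 2742/37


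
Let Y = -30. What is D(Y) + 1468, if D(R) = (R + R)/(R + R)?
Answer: 1469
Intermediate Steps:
D(R) = 1 (D(R) = (2*R)/((2*R)) = (2*R)*(1/(2*R)) = 1)
D(Y) + 1468 = 1 + 1468 = 1469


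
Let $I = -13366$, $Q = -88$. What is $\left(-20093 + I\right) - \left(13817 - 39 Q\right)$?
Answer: $-50708$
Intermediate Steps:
$\left(-20093 + I\right) - \left(13817 - 39 Q\right) = \left(-20093 - 13366\right) - \left(13817 - -3432\right) = -33459 - 17249 = -50708$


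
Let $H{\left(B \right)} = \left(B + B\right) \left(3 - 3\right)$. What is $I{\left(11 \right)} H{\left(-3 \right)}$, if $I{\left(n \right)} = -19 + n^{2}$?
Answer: $0$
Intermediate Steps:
$H{\left(B \right)} = 0$ ($H{\left(B \right)} = 2 B 0 = 0$)
$I{\left(11 \right)} H{\left(-3 \right)} = \left(-19 + 11^{2}\right) 0 = \left(-19 + 121\right) 0 = 102 \cdot 0 = 0$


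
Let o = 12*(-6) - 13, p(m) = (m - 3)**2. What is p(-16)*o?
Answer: -30685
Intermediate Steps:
p(m) = (-3 + m)**2
o = -85 (o = -72 - 13 = -85)
p(-16)*o = (-3 - 16)**2*(-85) = (-19)**2*(-85) = 361*(-85) = -30685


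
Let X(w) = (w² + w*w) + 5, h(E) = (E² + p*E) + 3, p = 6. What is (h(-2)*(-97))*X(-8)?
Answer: 64505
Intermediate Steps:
h(E) = 3 + E² + 6*E (h(E) = (E² + 6*E) + 3 = 3 + E² + 6*E)
X(w) = 5 + 2*w² (X(w) = (w² + w²) + 5 = 2*w² + 5 = 5 + 2*w²)
(h(-2)*(-97))*X(-8) = ((3 + (-2)² + 6*(-2))*(-97))*(5 + 2*(-8)²) = ((3 + 4 - 12)*(-97))*(5 + 2*64) = (-5*(-97))*(5 + 128) = 485*133 = 64505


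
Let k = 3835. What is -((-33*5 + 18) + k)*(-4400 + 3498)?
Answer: 3326576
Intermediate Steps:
-((-33*5 + 18) + k)*(-4400 + 3498) = -((-33*5 + 18) + 3835)*(-4400 + 3498) = -((-165 + 18) + 3835)*(-902) = -(-147 + 3835)*(-902) = -3688*(-902) = -1*(-3326576) = 3326576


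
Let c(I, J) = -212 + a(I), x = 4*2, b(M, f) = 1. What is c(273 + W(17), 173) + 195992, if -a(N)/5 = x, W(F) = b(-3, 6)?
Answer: 195740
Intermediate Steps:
x = 8
W(F) = 1
a(N) = -40 (a(N) = -5*8 = -40)
c(I, J) = -252 (c(I, J) = -212 - 40 = -252)
c(273 + W(17), 173) + 195992 = -252 + 195992 = 195740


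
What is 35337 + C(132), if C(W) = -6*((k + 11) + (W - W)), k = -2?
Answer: 35283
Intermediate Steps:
C(W) = -54 (C(W) = -6*((-2 + 11) + (W - W)) = -6*(9 + 0) = -6*9 = -54)
35337 + C(132) = 35337 - 54 = 35283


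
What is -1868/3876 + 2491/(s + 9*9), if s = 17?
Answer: 2368013/94962 ≈ 24.936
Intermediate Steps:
-1868/3876 + 2491/(s + 9*9) = -1868/3876 + 2491/(17 + 9*9) = -1868*1/3876 + 2491/(17 + 81) = -467/969 + 2491/98 = 2368013/94962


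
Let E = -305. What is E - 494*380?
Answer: -188025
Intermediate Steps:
E - 494*380 = -305 - 494*380 = -305 - 187720 = -188025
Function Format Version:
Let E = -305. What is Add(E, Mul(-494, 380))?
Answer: -188025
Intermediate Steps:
Add(E, Mul(-494, 380)) = Add(-305, Mul(-494, 380)) = Add(-305, -187720) = -188025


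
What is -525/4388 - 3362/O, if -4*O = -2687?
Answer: -60420499/11790556 ≈ -5.1245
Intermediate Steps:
O = 2687/4 (O = -¼*(-2687) = 2687/4 ≈ 671.75)
-525/4388 - 3362/O = -525/4388 - 3362/2687/4 = -525*1/4388 - 3362*4/2687 = -525/4388 - 13448/2687 = -60420499/11790556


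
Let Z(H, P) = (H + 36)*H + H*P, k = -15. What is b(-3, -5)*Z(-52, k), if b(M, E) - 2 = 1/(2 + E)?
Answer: 8060/3 ≈ 2686.7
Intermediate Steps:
b(M, E) = 2 + 1/(2 + E)
Z(H, P) = H*P + H*(36 + H) (Z(H, P) = (36 + H)*H + H*P = H*(36 + H) + H*P = H*P + H*(36 + H))
b(-3, -5)*Z(-52, k) = ((5 + 2*(-5))/(2 - 5))*(-52*(36 - 52 - 15)) = ((5 - 10)/(-3))*(-52*(-31)) = -⅓*(-5)*1612 = (5/3)*1612 = 8060/3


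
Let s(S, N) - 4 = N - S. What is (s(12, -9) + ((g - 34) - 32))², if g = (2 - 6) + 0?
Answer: 7569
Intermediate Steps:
s(S, N) = 4 + N - S (s(S, N) = 4 + (N - S) = 4 + N - S)
g = -4 (g = -4 + 0 = -4)
(s(12, -9) + ((g - 34) - 32))² = ((4 - 9 - 1*12) + ((-4 - 34) - 32))² = ((4 - 9 - 12) + (-38 - 32))² = (-17 - 70)² = (-87)² = 7569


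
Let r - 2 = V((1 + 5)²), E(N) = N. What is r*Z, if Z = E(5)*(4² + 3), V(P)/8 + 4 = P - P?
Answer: -2850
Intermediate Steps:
V(P) = -32 (V(P) = -32 + 8*(P - P) = -32 + 8*0 = -32 + 0 = -32)
r = -30 (r = 2 - 32 = -30)
Z = 95 (Z = 5*(4² + 3) = 5*(16 + 3) = 5*19 = 95)
r*Z = -30*95 = -2850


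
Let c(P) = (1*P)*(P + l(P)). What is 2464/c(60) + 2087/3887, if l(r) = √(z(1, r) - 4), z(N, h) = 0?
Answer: 4274779/3502187 - 308*I/13515 ≈ 1.2206 - 0.022789*I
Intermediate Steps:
l(r) = 2*I (l(r) = √(0 - 4) = √(-4) = 2*I)
c(P) = P*(P + 2*I) (c(P) = (1*P)*(P + 2*I) = P*(P + 2*I))
2464/c(60) + 2087/3887 = 2464/((60*(60 + 2*I))) + 2087/3887 = 2464/(3600 + 120*I) + 2087*(1/3887) = 2464*((3600 - 120*I)/12974400) + 2087/3887 = 77*(3600 - 120*I)/405450 + 2087/3887 = 2087/3887 + 77*(3600 - 120*I)/405450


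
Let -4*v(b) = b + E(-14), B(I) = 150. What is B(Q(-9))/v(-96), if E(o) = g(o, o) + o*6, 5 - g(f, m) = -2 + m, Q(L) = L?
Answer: 200/53 ≈ 3.7736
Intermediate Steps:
g(f, m) = 7 - m (g(f, m) = 5 - (-2 + m) = 5 + (2 - m) = 7 - m)
E(o) = 7 + 5*o (E(o) = (7 - o) + o*6 = (7 - o) + 6*o = 7 + 5*o)
v(b) = 63/4 - b/4 (v(b) = -(b + (7 + 5*(-14)))/4 = -(b + (7 - 70))/4 = -(b - 63)/4 = -(-63 + b)/4 = 63/4 - b/4)
B(Q(-9))/v(-96) = 150/(63/4 - ¼*(-96)) = 150/(63/4 + 24) = 150/(159/4) = 150*(4/159) = 200/53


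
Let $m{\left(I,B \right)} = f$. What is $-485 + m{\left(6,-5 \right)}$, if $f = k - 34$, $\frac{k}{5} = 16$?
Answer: $-439$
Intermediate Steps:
$k = 80$ ($k = 5 \cdot 16 = 80$)
$f = 46$ ($f = 80 - 34 = 46$)
$m{\left(I,B \right)} = 46$
$-485 + m{\left(6,-5 \right)} = -485 + 46 = -439$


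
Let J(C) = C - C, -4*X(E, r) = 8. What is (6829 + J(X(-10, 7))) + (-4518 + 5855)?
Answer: 8166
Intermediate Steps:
X(E, r) = -2 (X(E, r) = -1/4*8 = -2)
J(C) = 0
(6829 + J(X(-10, 7))) + (-4518 + 5855) = (6829 + 0) + (-4518 + 5855) = 6829 + 1337 = 8166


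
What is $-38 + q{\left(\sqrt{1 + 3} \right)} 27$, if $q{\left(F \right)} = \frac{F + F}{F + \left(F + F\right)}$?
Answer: $-20$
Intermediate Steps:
$q{\left(F \right)} = \frac{2}{3}$ ($q{\left(F \right)} = \frac{2 F}{F + 2 F} = \frac{2 F}{3 F} = 2 F \frac{1}{3 F} = \frac{2}{3}$)
$-38 + q{\left(\sqrt{1 + 3} \right)} 27 = -38 + \frac{2}{3} \cdot 27 = -38 + 18 = -20$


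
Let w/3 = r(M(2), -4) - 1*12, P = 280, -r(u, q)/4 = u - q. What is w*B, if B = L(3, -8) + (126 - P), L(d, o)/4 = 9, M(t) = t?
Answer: 12744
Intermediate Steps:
L(d, o) = 36 (L(d, o) = 4*9 = 36)
r(u, q) = -4*u + 4*q (r(u, q) = -4*(u - q) = -4*u + 4*q)
w = -108 (w = 3*((-4*2 + 4*(-4)) - 1*12) = 3*((-8 - 16) - 12) = 3*(-24 - 12) = 3*(-36) = -108)
B = -118 (B = 36 + (126 - 1*280) = 36 + (126 - 280) = 36 - 154 = -118)
w*B = -108*(-118) = 12744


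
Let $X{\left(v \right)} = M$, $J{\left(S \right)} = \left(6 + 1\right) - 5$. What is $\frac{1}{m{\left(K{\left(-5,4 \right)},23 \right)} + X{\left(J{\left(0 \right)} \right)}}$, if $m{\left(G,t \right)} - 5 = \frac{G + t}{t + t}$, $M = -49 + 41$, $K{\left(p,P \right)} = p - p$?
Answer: $- \frac{2}{5} \approx -0.4$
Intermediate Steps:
$K{\left(p,P \right)} = 0$
$J{\left(S \right)} = 2$ ($J{\left(S \right)} = 7 - 5 = 2$)
$M = -8$
$X{\left(v \right)} = -8$
$m{\left(G,t \right)} = 5 + \frac{G + t}{2 t}$ ($m{\left(G,t \right)} = 5 + \frac{G + t}{t + t} = 5 + \frac{G + t}{2 t}$)
$\frac{1}{m{\left(K{\left(-5,4 \right)},23 \right)} + X{\left(J{\left(0 \right)} \right)}} = \frac{1}{\frac{0 + 11 \cdot 23}{2 \cdot 23} - 8} = \frac{1}{\frac{1}{2} \cdot \frac{1}{23} \left(0 + 253\right) - 8} = \frac{1}{\frac{1}{2} \cdot \frac{1}{23} \cdot 253 - 8} = \frac{1}{\frac{11}{2} - 8} = \frac{1}{- \frac{5}{2}} = - \frac{2}{5}$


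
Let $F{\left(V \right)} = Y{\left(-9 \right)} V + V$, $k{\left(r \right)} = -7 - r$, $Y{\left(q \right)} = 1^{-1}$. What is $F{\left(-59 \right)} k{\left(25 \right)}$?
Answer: $3776$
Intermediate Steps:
$Y{\left(q \right)} = 1$
$F{\left(V \right)} = 2 V$ ($F{\left(V \right)} = 1 V + V = V + V = 2 V$)
$F{\left(-59 \right)} k{\left(25 \right)} = 2 \left(-59\right) \left(-7 - 25\right) = - 118 \left(-7 - 25\right) = \left(-118\right) \left(-32\right) = 3776$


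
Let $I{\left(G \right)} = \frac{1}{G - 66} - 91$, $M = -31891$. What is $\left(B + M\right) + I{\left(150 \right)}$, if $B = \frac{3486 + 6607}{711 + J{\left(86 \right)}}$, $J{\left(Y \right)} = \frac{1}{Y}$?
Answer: $- \frac{164197708757}{5136348} \approx -31968.0$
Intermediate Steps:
$I{\left(G \right)} = -91 + \frac{1}{-66 + G}$ ($I{\left(G \right)} = \frac{1}{-66 + G} - 91 = -91 + \frac{1}{-66 + G}$)
$B = \frac{867998}{61147}$ ($B = \frac{3486 + 6607}{711 + \frac{1}{86}} = \frac{10093}{711 + \frac{1}{86}} = \frac{10093}{\frac{61147}{86}} = 10093 \cdot \frac{86}{61147} = \frac{867998}{61147} \approx 14.195$)
$\left(B + M\right) + I{\left(150 \right)} = \left(\frac{867998}{61147} - 31891\right) + \frac{6007 - 13650}{-66 + 150} = - \frac{1949170979}{61147} + \frac{6007 - 13650}{84} = - \frac{1949170979}{61147} + \frac{1}{84} \left(-7643\right) = - \frac{1949170979}{61147} - \frac{7643}{84} = - \frac{164197708757}{5136348}$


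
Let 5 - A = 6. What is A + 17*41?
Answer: 696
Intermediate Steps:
A = -1 (A = 5 - 1*6 = 5 - 6 = -1)
A + 17*41 = -1 + 17*41 = -1 + 697 = 696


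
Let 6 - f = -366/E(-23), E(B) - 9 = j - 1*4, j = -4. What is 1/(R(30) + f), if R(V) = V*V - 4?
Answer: 1/1268 ≈ 0.00078864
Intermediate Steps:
R(V) = -4 + V² (R(V) = V² - 4 = -4 + V²)
E(B) = 1 (E(B) = 9 + (-4 - 1*4) = 9 + (-4 - 4) = 9 - 8 = 1)
f = 372 (f = 6 - (-366)/1 = 6 - (-366) = 6 - 1*(-366) = 6 + 366 = 372)
1/(R(30) + f) = 1/((-4 + 30²) + 372) = 1/((-4 + 900) + 372) = 1/(896 + 372) = 1/1268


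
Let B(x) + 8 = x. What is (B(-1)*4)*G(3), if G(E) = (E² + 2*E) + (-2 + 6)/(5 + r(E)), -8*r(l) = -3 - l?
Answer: -12996/23 ≈ -565.04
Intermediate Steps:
B(x) = -8 + x
r(l) = 3/8 + l/8 (r(l) = -(-3 - l)/8 = 3/8 + l/8)
G(E) = E² + 2*E + 4/(43/8 + E/8) (G(E) = (E² + 2*E) + (-2 + 6)/(5 + (3/8 + E/8)) = (E² + 2*E) + 4/(43/8 + E/8) = E² + 2*E + 4/(43/8 + E/8))
(B(-1)*4)*G(3) = ((-8 - 1)*4)*((32 + 3³ + 45*3² + 86*3)/(43 + 3)) = (-9*4)*((32 + 27 + 45*9 + 258)/46) = -18*(32 + 27 + 405 + 258)/23 = -18*722/23 = -36*361/23 = -12996/23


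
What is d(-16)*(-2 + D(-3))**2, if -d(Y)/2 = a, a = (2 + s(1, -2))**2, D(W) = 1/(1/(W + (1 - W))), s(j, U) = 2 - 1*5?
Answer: -2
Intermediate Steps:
s(j, U) = -3 (s(j, U) = 2 - 5 = -3)
D(W) = 1 (D(W) = 1/(1/1) = 1/1 = 1)
a = 1 (a = (2 - 3)**2 = (-1)**2 = 1)
d(Y) = -2 (d(Y) = -2*1 = -2)
d(-16)*(-2 + D(-3))**2 = -2*(-2 + 1)**2 = -2*(-1)**2 = -2*1 = -2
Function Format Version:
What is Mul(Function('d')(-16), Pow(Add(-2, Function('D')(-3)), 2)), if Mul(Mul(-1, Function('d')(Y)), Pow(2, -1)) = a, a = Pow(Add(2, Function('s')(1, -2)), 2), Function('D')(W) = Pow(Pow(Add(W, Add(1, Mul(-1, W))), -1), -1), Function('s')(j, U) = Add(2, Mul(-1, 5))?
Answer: -2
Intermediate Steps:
Function('s')(j, U) = -3 (Function('s')(j, U) = Add(2, -5) = -3)
Function('D')(W) = 1 (Function('D')(W) = Pow(Pow(1, -1), -1) = Pow(1, -1) = 1)
a = 1 (a = Pow(Add(2, -3), 2) = Pow(-1, 2) = 1)
Function('d')(Y) = -2 (Function('d')(Y) = Mul(-2, 1) = -2)
Mul(Function('d')(-16), Pow(Add(-2, Function('D')(-3)), 2)) = Mul(-2, Pow(Add(-2, 1), 2)) = Mul(-2, Pow(-1, 2)) = Mul(-2, 1) = -2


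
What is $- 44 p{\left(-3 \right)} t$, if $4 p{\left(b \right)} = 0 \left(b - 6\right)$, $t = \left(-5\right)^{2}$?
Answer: $0$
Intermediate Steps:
$t = 25$
$p{\left(b \right)} = 0$ ($p{\left(b \right)} = \frac{0 \left(b - 6\right)}{4} = \frac{0 \left(-6 + b\right)}{4} = \frac{1}{4} \cdot 0 = 0$)
$- 44 p{\left(-3 \right)} t = \left(-44\right) 0 \cdot 25 = 0 \cdot 25 = 0$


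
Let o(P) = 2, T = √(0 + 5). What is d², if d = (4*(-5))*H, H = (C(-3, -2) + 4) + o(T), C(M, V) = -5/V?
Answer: 28900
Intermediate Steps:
T = √5 ≈ 2.2361
H = 17/2 (H = (-5/(-2) + 4) + 2 = (-5*(-½) + 4) + 2 = (5/2 + 4) + 2 = 13/2 + 2 = 17/2 ≈ 8.5000)
d = -170 (d = (4*(-5))*(17/2) = -20*17/2 = -170)
d² = (-170)² = 28900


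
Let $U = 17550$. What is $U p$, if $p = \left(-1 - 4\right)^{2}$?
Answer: $438750$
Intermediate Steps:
$p = 25$ ($p = \left(-5\right)^{2} = 25$)
$U p = 17550 \cdot 25 = 438750$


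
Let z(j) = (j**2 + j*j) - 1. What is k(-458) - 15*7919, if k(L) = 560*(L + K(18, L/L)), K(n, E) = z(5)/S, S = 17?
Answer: -6352065/17 ≈ -3.7365e+5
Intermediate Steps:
z(j) = -1 + 2*j**2 (z(j) = (j**2 + j**2) - 1 = 2*j**2 - 1 = -1 + 2*j**2)
K(n, E) = 49/17 (K(n, E) = (-1 + 2*5**2)/17 = (-1 + 2*25)*(1/17) = (-1 + 50)*(1/17) = 49*(1/17) = 49/17)
k(L) = 27440/17 + 560*L (k(L) = 560*(L + 49/17) = 560*(49/17 + L) = 27440/17 + 560*L)
k(-458) - 15*7919 = (27440/17 + 560*(-458)) - 15*7919 = (27440/17 - 256480) - 1*118785 = -4332720/17 - 118785 = -6352065/17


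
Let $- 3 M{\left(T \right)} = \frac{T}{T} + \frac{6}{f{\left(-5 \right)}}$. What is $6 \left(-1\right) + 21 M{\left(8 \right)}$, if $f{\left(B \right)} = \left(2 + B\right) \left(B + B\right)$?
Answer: $- \frac{72}{5} \approx -14.4$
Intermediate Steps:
$f{\left(B \right)} = 2 B \left(2 + B\right)$ ($f{\left(B \right)} = \left(2 + B\right) 2 B = 2 B \left(2 + B\right)$)
$M{\left(T \right)} = - \frac{2}{5}$ ($M{\left(T \right)} = - \frac{\frac{T}{T} + \frac{6}{2 \left(-5\right) \left(2 - 5\right)}}{3} = - \frac{1 + \frac{6}{2 \left(-5\right) \left(-3\right)}}{3} = - \frac{1 + \frac{6}{30}}{3} = - \frac{1 + 6 \cdot \frac{1}{30}}{3} = - \frac{1 + \frac{1}{5}}{3} = \left(- \frac{1}{3}\right) \frac{6}{5} = - \frac{2}{5}$)
$6 \left(-1\right) + 21 M{\left(8 \right)} = 6 \left(-1\right) + 21 \left(- \frac{2}{5}\right) = -6 - \frac{42}{5} = - \frac{72}{5}$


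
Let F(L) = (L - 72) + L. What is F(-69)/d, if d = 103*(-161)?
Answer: 30/2369 ≈ 0.012664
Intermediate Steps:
F(L) = -72 + 2*L (F(L) = (-72 + L) + L = -72 + 2*L)
d = -16583
F(-69)/d = (-72 + 2*(-69))/(-16583) = (-72 - 138)*(-1/16583) = -210*(-1/16583) = 30/2369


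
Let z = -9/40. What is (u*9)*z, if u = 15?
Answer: -243/8 ≈ -30.375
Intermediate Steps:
z = -9/40 (z = -9*1/40 = -9/40 ≈ -0.22500)
(u*9)*z = (15*9)*(-9/40) = 135*(-9/40) = -243/8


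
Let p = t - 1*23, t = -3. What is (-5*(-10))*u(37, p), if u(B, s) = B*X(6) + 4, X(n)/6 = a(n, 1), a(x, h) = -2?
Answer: -22000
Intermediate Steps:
p = -26 (p = -3 - 1*23 = -3 - 23 = -26)
X(n) = -12 (X(n) = 6*(-2) = -12)
u(B, s) = 4 - 12*B (u(B, s) = B*(-12) + 4 = -12*B + 4 = 4 - 12*B)
(-5*(-10))*u(37, p) = (-5*(-10))*(4 - 12*37) = 50*(4 - 444) = 50*(-440) = -22000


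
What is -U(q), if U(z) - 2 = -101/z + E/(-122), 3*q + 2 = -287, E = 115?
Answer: -74247/35258 ≈ -2.1058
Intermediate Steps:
q = -289/3 (q = -2/3 + (1/3)*(-287) = -2/3 - 287/3 = -289/3 ≈ -96.333)
U(z) = 129/122 - 101/z (U(z) = 2 + (-101/z + 115/(-122)) = 2 + (-101/z + 115*(-1/122)) = 2 + (-101/z - 115/122) = 2 + (-115/122 - 101/z) = 129/122 - 101/z)
-U(q) = -(129/122 - 101/(-289/3)) = -(129/122 - 101*(-3/289)) = -(129/122 + 303/289) = -1*74247/35258 = -74247/35258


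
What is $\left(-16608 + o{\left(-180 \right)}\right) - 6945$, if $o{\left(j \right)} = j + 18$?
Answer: $-23715$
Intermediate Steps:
$o{\left(j \right)} = 18 + j$
$\left(-16608 + o{\left(-180 \right)}\right) - 6945 = \left(-16608 + \left(18 - 180\right)\right) - 6945 = \left(-16608 - 162\right) - 6945 = -16770 - 6945 = -23715$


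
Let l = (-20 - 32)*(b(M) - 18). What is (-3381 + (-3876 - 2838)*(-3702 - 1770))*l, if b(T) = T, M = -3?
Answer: 40115304684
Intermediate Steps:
l = 1092 (l = (-20 - 32)*(-3 - 18) = -52*(-21) = 1092)
(-3381 + (-3876 - 2838)*(-3702 - 1770))*l = (-3381 + (-3876 - 2838)*(-3702 - 1770))*1092 = (-3381 - 6714*(-5472))*1092 = (-3381 + 36739008)*1092 = 36735627*1092 = 40115304684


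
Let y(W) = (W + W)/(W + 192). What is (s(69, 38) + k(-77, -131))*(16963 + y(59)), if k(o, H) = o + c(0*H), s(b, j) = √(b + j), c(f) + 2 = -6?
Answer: -361915635/251 + 4257831*√107/251 ≈ -1.2664e+6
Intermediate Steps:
c(f) = -8 (c(f) = -2 - 6 = -8)
y(W) = 2*W/(192 + W) (y(W) = (2*W)/(192 + W) = 2*W/(192 + W))
k(o, H) = -8 + o (k(o, H) = o - 8 = -8 + o)
(s(69, 38) + k(-77, -131))*(16963 + y(59)) = (√(69 + 38) + (-8 - 77))*(16963 + 2*59/(192 + 59)) = (√107 - 85)*(16963 + 2*59/251) = (-85 + √107)*(16963 + 2*59*(1/251)) = (-85 + √107)*(16963 + 118/251) = (-85 + √107)*(4257831/251) = -361915635/251 + 4257831*√107/251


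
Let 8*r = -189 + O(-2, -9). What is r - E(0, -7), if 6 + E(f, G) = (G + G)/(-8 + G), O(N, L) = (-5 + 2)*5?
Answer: -613/30 ≈ -20.433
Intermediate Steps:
O(N, L) = -15 (O(N, L) = -3*5 = -15)
E(f, G) = -6 + 2*G/(-8 + G) (E(f, G) = -6 + (G + G)/(-8 + G) = -6 + (2*G)/(-8 + G) = -6 + 2*G/(-8 + G))
r = -51/2 (r = (-189 - 15)/8 = (1/8)*(-204) = -51/2 ≈ -25.500)
r - E(0, -7) = -51/2 - 4*(12 - 1*(-7))/(-8 - 7) = -51/2 - 4*(12 + 7)/(-15) = -51/2 - 4*(-1)*19/15 = -51/2 - 1*(-76/15) = -51/2 + 76/15 = -613/30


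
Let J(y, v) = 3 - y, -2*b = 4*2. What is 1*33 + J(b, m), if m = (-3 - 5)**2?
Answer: 40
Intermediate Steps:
m = 64 (m = (-8)**2 = 64)
b = -4 (b = -2*2 = -1/2*8 = -4)
1*33 + J(b, m) = 1*33 + (3 - 1*(-4)) = 33 + (3 + 4) = 33 + 7 = 40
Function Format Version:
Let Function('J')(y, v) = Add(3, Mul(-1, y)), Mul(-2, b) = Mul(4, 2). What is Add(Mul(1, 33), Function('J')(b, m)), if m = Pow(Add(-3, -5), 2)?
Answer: 40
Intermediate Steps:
m = 64 (m = Pow(-8, 2) = 64)
b = -4 (b = Mul(Rational(-1, 2), Mul(4, 2)) = Mul(Rational(-1, 2), 8) = -4)
Add(Mul(1, 33), Function('J')(b, m)) = Add(Mul(1, 33), Add(3, Mul(-1, -4))) = Add(33, Add(3, 4)) = Add(33, 7) = 40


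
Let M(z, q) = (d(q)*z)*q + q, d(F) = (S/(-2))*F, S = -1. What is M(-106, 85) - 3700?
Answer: -386540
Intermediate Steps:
d(F) = F/2 (d(F) = (-1/(-2))*F = (-1*(-½))*F = F/2)
M(z, q) = q + z*q²/2 (M(z, q) = ((q/2)*z)*q + q = (q*z/2)*q + q = z*q²/2 + q = q + z*q²/2)
M(-106, 85) - 3700 = (½)*85*(2 + 85*(-106)) - 3700 = (½)*85*(2 - 9010) - 3700 = (½)*85*(-9008) - 3700 = -382840 - 3700 = -386540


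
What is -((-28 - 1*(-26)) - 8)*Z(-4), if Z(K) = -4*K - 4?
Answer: 120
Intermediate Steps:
Z(K) = -4 - 4*K
-((-28 - 1*(-26)) - 8)*Z(-4) = -((-28 - 1*(-26)) - 8)*(-4 - 4*(-4)) = -((-28 + 26) - 8)*(-4 + 16) = -(-2 - 8)*12 = -(-10)*12 = -1*(-120) = 120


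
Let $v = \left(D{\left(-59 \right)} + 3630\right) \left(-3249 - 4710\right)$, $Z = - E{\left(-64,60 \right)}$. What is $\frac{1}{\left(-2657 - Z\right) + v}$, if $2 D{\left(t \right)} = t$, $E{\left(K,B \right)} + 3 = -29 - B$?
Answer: $- \frac{2}{57318257} \approx -3.4893 \cdot 10^{-8}$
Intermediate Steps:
$E{\left(K,B \right)} = -32 - B$ ($E{\left(K,B \right)} = -3 - \left(29 + B\right) = -32 - B$)
$D{\left(t \right)} = \frac{t}{2}$
$Z = 92$ ($Z = - (-32 - 60) = \left(-1\right) \left(-92\right) = 92$)
$v = - \frac{57312759}{2}$ ($v = \left(\frac{1}{2} \left(-59\right) + 3630\right) \left(-3249 - 4710\right) = \left(- \frac{59}{2} + 3630\right) \left(-7959\right) = \frac{7201}{2} \left(-7959\right) = - \frac{57312759}{2} \approx -2.8656 \cdot 10^{7}$)
$\frac{1}{\left(-2657 - Z\right) + v} = \frac{1}{\left(-2657 - 92\right) - \frac{57312759}{2}} = \frac{1}{-2749 - \frac{57312759}{2}} = \frac{1}{- \frac{57318257}{2}} = - \frac{2}{57318257}$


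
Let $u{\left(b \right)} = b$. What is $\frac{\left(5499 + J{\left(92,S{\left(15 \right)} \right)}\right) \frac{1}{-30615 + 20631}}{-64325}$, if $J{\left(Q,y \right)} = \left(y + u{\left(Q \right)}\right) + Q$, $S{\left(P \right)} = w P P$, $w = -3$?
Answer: $\frac{313}{40138800} \approx 7.7979 \cdot 10^{-6}$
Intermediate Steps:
$S{\left(P \right)} = - 3 P^{2}$ ($S{\left(P \right)} = - 3 P P = - 3 P^{2}$)
$J{\left(Q,y \right)} = y + 2 Q$ ($J{\left(Q,y \right)} = \left(y + Q\right) + Q = \left(Q + y\right) + Q = y + 2 Q$)
$\frac{\left(5499 + J{\left(92,S{\left(15 \right)} \right)}\right) \frac{1}{-30615 + 20631}}{-64325} = \frac{\left(5499 + \left(- 3 \cdot 15^{2} + 2 \cdot 92\right)\right) \frac{1}{-30615 + 20631}}{-64325} = \frac{5499 + \left(\left(-3\right) 225 + 184\right)}{-9984} \left(- \frac{1}{64325}\right) = \left(5499 + \left(-675 + 184\right)\right) \left(- \frac{1}{9984}\right) \left(- \frac{1}{64325}\right) = \left(5499 - 491\right) \left(- \frac{1}{9984}\right) \left(- \frac{1}{64325}\right) = 5008 \left(- \frac{1}{9984}\right) \left(- \frac{1}{64325}\right) = \left(- \frac{313}{624}\right) \left(- \frac{1}{64325}\right) = \frac{313}{40138800}$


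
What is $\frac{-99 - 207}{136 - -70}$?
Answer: $- \frac{153}{103} \approx -1.4854$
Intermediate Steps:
$\frac{-99 - 207}{136 - -70} = - \frac{306}{136 + 70} = - \frac{306}{206} = \left(-306\right) \frac{1}{206} = - \frac{153}{103}$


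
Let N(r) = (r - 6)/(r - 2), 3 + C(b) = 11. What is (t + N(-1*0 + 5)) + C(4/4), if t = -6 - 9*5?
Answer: -130/3 ≈ -43.333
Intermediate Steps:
C(b) = 8 (C(b) = -3 + 11 = 8)
N(r) = (-6 + r)/(-2 + r)
t = -51 (t = -6 - 45 = -51)
(t + N(-1*0 + 5)) + C(4/4) = (-51 + (-6 + (-1*0 + 5))/(-2 + (-1*0 + 5))) + 8 = (-51 + (-6 + (0 + 5))/(-2 + (0 + 5))) + 8 = (-51 + (-6 + 5)/(-2 + 5)) + 8 = (-51 - 1/3) + 8 = (-51 + (⅓)*(-1)) + 8 = (-51 - ⅓) + 8 = -154/3 + 8 = -130/3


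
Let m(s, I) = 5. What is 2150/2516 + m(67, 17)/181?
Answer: 200865/227698 ≈ 0.88216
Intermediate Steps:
2150/2516 + m(67, 17)/181 = 2150/2516 + 5/181 = 2150*(1/2516) + 5*(1/181) = 1075/1258 + 5/181 = 200865/227698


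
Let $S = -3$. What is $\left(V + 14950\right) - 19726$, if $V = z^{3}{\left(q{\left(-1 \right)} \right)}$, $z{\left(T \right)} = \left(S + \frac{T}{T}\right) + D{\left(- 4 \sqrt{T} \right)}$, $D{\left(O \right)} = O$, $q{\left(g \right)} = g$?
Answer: $-4688 + 16 i \approx -4688.0 + 16.0 i$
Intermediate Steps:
$z{\left(T \right)} = -2 - 4 \sqrt{T}$ ($z{\left(T \right)} = \left(-3 + \frac{T}{T}\right) - 4 \sqrt{T} = \left(-3 + 1\right) - 4 \sqrt{T} = -2 - 4 \sqrt{T}$)
$V = \left(-2 - 4 i\right)^{3}$ ($V = \left(-2 - 4 \sqrt{-1}\right)^{3} = \left(-2 - 4 i\right)^{3} \approx 88.0 + 16.0 i$)
$\left(V + 14950\right) - 19726 = \left(\left(88 + 16 i\right) + 14950\right) - 19726 = \left(15038 + 16 i\right) - 19726 = -4688 + 16 i$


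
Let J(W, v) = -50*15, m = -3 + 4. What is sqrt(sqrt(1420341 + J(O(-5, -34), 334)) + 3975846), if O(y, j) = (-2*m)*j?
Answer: sqrt(3975846 + sqrt(1419591)) ≈ 1994.3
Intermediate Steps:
m = 1
O(y, j) = -2*j (O(y, j) = (-2*1)*j = -2*j)
J(W, v) = -750
sqrt(sqrt(1420341 + J(O(-5, -34), 334)) + 3975846) = sqrt(sqrt(1420341 - 750) + 3975846) = sqrt(sqrt(1419591) + 3975846) = sqrt(3975846 + sqrt(1419591))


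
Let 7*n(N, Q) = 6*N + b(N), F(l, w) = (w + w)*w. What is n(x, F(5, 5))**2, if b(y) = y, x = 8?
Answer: 64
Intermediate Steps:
F(l, w) = 2*w**2 (F(l, w) = (2*w)*w = 2*w**2)
n(N, Q) = N (n(N, Q) = (6*N + N)/7 = (7*N)/7 = N)
n(x, F(5, 5))**2 = 8**2 = 64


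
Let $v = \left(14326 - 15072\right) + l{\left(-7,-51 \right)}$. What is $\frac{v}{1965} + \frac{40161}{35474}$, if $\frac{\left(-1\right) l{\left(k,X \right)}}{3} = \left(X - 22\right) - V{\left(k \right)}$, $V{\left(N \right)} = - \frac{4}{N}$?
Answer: $\frac{421976657}{487944870} \approx 0.8648$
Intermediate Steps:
$l{\left(k,X \right)} = 66 - \frac{12}{k} - 3 X$ ($l{\left(k,X \right)} = - 3 \left(\left(X - 22\right) - - \frac{4}{k}\right) = - 3 \left(\left(X - 22\right) + \frac{4}{k}\right) = - 3 \left(\left(-22 + X\right) + \frac{4}{k}\right) = - 3 \left(-22 + X + \frac{4}{k}\right) = 66 - \frac{12}{k} - 3 X$)
$v = - \frac{3677}{7}$ ($v = \left(14326 - 15072\right) - \left(-219 - \frac{12}{7}\right) = -746 + \left(66 - - \frac{12}{7} + 153\right) = -746 + \left(66 + \frac{12}{7} + 153\right) = -746 + \frac{1545}{7} = - \frac{3677}{7} \approx -525.29$)
$\frac{v}{1965} + \frac{40161}{35474} = - \frac{3677}{7 \cdot 1965} + \frac{40161}{35474} = \left(- \frac{3677}{7}\right) \frac{1}{1965} + 40161 \cdot \frac{1}{35474} = - \frac{3677}{13755} + \frac{40161}{35474} = \frac{421976657}{487944870}$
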